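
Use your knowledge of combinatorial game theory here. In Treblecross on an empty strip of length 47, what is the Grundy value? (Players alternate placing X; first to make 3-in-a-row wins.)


Treblecross: place X on empty cells; 3-in-a-row wins.
Playing within two cells of an existing X lets the opponent win at once, so sensible play treats the cells i-2..i+2 around each X as dead. The player left with no safe cell loses, so this is a normal-play take-away game on strips of safe cells.
Placing X at cell i (0-indexed) of a strip of k safe cells leaves independent strips of sizes max(0, i-2) and max(0, k-i-3). Hence G(k) = mex{ G(max(0,i-2)) XOR G(max(0,k-i-3)) : 0 <= i < k }, with G(0) = 0.
G(1): splits (0,0):0^0=0 -> mex({0}) = 1
G(2): splits (0,0):0^0=0 -> mex({0}) = 1
G(3): splits (0,0):0^0=0 -> mex({0}) = 1
G(4): splits (0,1):0^1=1 (0,0):0^0=0 -> mex({0, 1}) = 2
G(5): splits (0,2):0^1=1 (0,1):0^1=1 (0,0):0^0=0 -> mex({0, 1}) = 2
G(6) = mex({1}) = 0
G(7) = mex({0, 1, 2}) = 3
G(8) = mex({0, 1, 2}) = 3
G(9) = mex({0, 2}) = 1
G(10) = mex({0, 2, 3}) = 1
G(11) = mex({0, 3}) = 1
G(12) = mex({1, 3}) = 0
G(13) = mex({0, 1, 2, 3}) = 4
G(14) = mex({0, 1, 2}) = 3
G(15) = mex({0, 1, 2}) = 3
G(16) = mex({0, 1, 2, 4}) = 3
G(17) = mex({0, 1, 3, 4}) = 2
G(18) = mex({0, 1, 3, 4}) = 2
G(19) = mex({0, 1, 3, 5}) = 2
G(20) = mex({0, 1, 2, 3, 5}) = 4
G(21) = mex({0, 1, 2, 3, 5}) = 4
G(22) = mex({1, 2, 6}) = 0
G(23) = mex({0, 1, 2, 3, 4, 6}) = 5
G(24) = mex({0, 1, 2, 3, 4}) = 5
G(25) = mex({0, 1, 3, 4, 7}) = 2
G(26) = mex({0, 1, 3, 4, 5, 7}) = 2
G(27) = mex({0, 1, 3, 5}) = 2
G(28) = mex({0, 1, 2, 5}) = 3
G(29) = mex({0, 1, 2, 4, 5, 6}) = 3
G(30) = mex({1, 2, 4, 6}) = 0
G(31) = mex({0, 1, 2, 3, 4, 6}) = 5
G(32) = mex({1, 2, 3, 4, 7}) = 0
G(33) = mex({0, 3, 7}) = 1
G(34) = mex({0, 2, 3, 5, 7}) = 1
G(35) = mex({0, 2, 3, 5, 6}) = 1
G(36) = mex({0, 1, 2, 5, 6}) = 3
G(37) = mex({0, 1, 2, 4, 5, 6}) = 3
G(38) = mex({0, 1, 2, 4}) = 3
G(39) = mex({0, 1, 2, 3, 4, 7}) = 5
G(40) = mex({0, 1, 2, 3, 4, 5, 7}) = 6
G(41) = mex({0, 1, 2, 3, 5, 7}) = 4
G(42) = mex({0, 1, 2, 3, 5, 6, 7}) = 4
G(43) = mex({0, 2, 3, 5, 6}) = 1
G(44) = mex({1, 2, 3, 4, 5, 6}) = 0
G(45) = mex({0, 1, 2, 3, 4, 6, 7}) = 5
G(46) = mex({0, 1, 2, 3, 4, 7}) = 5
G(47) = mex({0, 1, 2, 3, 4, 5, 7}) = 6
Therefore G(47) = 6.

6


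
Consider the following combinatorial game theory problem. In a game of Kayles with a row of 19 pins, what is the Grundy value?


Kayles: a move removes 1 or 2 adjacent pins from a contiguous row.
Removing pins from a row of k leaves two independent rows (a, b) with a + b = k - 1 (one pin) or a + b = k - 2 (two pins); an end removal gives a = 0.
By Sprague-Grundy, G(k) = mex{ G(a) XOR G(b) } over all these splits. G(0) = 0.
G(1): splits (0,0):0^0=0 -> mex({0}) = 1
G(2): splits (0,1):0^1=1 (0,0):0^0=0 -> mex({0, 1}) = 2
G(3): splits (0,2):0^2=2 (1,1):1^1=0 (0,1):0^1=1 -> mex({0, 1, 2}) = 3
G(4): splits (0,3):0^3=3 (1,2):1^2=3 (0,2):0^2=2 (1,1):1^1=0 -> mex({0, 2, 3}) = 1
G(5): splits (0,4):0^1=1 (1,3):1^3=2 (2,2):2^2=0 (0,3):0^3=3 (1,2):1^2=3 -> mex({0, 1, 2, 3}) = 4
G(6) = mex({0, 1, 2, 4}) = 3
G(7) = mex({0, 1, 3, 4, 5}) = 2
G(8) = mex({0, 2, 3, 5, 6}) = 1
G(9) = mex({0, 1, 2, 3, 6, 7}) = 4
G(10) = mex({0, 1, 3, 4, 5, 7}) = 2
G(11) = mex({0, 1, 2, 3, 4, 5}) = 6
G(12) = mex({0, 1, 2, 3, 5, 6, 7}) = 4
G(13) = mex({0, 2, 3, 4, 6, 7}) = 1
G(14) = mex({0, 1, 4, 5, 6, 7}) = 2
G(15) = mex({0, 1, 2, 3, 4, 5, 6}) = 7
G(16) = mex({0, 2, 3, 5, 6, 7}) = 1
G(17) = mex({0, 1, 2, 3, 5, 6, 7}) = 4
G(18) = mex({0, 1, 2, 4, 5, 6}) = 3
G(19) = mex({0, 1, 3, 4, 5, 7}) = 2
Therefore G(19) = 2.

2


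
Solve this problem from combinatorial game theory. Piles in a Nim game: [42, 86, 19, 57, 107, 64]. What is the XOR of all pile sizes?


We need the XOR (exclusive or) of all pile sizes.
After XOR-ing pile 1 (size 42): 0 XOR 42 = 42
After XOR-ing pile 2 (size 86): 42 XOR 86 = 124
After XOR-ing pile 3 (size 19): 124 XOR 19 = 111
After XOR-ing pile 4 (size 57): 111 XOR 57 = 86
After XOR-ing pile 5 (size 107): 86 XOR 107 = 61
After XOR-ing pile 6 (size 64): 61 XOR 64 = 125
The Nim-value of this position is 125.

125


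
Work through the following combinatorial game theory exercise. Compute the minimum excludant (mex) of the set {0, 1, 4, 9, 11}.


Set = {0, 1, 4, 9, 11}
0 is in the set.
1 is in the set.
2 is NOT in the set. This is the mex.
mex = 2

2


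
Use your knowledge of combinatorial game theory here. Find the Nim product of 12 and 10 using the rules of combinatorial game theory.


Nim multiplication is bilinear over XOR: (u XOR v) * w = (u*w) XOR (v*w).
So we split each operand into its bit components and XOR the pairwise Nim products.
12 = 4 + 8 (as XOR of powers of 2).
10 = 2 + 8 (as XOR of powers of 2).
Using the standard Nim-product table on single bits:
  2*2 = 3,   2*4 = 8,   2*8 = 12,
  4*4 = 6,   4*8 = 11,  8*8 = 13,
and  1*x = x (identity), k*l = l*k (commutative).
Pairwise Nim products:
  4 * 2 = 8
  4 * 8 = 11
  8 * 2 = 12
  8 * 8 = 13
XOR them: 8 XOR 11 XOR 12 XOR 13 = 2.
Result: 12 * 10 = 2 (in Nim).

2


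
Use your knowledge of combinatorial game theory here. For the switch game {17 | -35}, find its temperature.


The game is {17 | -35}, a switch {a | b} with numbers a > b.
Cooling {a | b} by t gives {a - t | b + t}, which stops being hot when a - t = b + t, i.e. at t = (a - b)/2. So the temperature of a switch is (a - b)/2.
Temperature = (Left option - Right option) / 2
= (17 - (-35)) / 2
= 52 / 2
= 26

26


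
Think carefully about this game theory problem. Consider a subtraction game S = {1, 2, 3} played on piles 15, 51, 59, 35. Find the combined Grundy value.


Subtraction set: {1, 2, 3}
For this subtraction set, G(n) = n mod 4 (period = max + 1 = 4).
Pile 1 (size 15): G(15) = 15 mod 4 = 3
Pile 2 (size 51): G(51) = 51 mod 4 = 3
Pile 3 (size 59): G(59) = 59 mod 4 = 3
Pile 4 (size 35): G(35) = 35 mod 4 = 3
Total Grundy value = XOR of all: 3 XOR 3 XOR 3 XOR 3 = 0

0


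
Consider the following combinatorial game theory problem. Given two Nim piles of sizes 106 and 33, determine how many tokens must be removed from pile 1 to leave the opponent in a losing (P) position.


Piles: 106 and 33
Current XOR: 106 XOR 33 = 75 (non-zero, so this is an N-position).
To make the XOR zero, we need to find a move that balances the piles.
For pile 1 (size 106): target = 106 XOR 75 = 33
We reduce pile 1 from 106 to 33.
Tokens removed: 106 - 33 = 73
Verification: 33 XOR 33 = 0

73


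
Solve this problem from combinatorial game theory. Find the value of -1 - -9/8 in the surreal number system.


x = -1, y = -9/8
Converting to common denominator: 8
x = -8/8, y = -9/8
x - y = -1 - -9/8 = 1/8

1/8


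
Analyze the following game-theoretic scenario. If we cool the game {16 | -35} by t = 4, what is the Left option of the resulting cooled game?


Original game: {16 | -35} (a switch {a | b} with a > b).
Cooling by t (for t below the temperature (a - b)/2 = 51/2) taxes each move by t: {a | b} cooled by t is {a - t | b + t}.
Cooling amount: t = 4
Cooled Left option: 16 - 4 = 12
Cooled Right option: -35 + 4 = -31
Cooled game: {12 | -31}
Left option = 12

12


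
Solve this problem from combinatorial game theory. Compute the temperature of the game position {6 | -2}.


The game is {6 | -2}, a switch {a | b} with numbers a > b.
Cooling {a | b} by t gives {a - t | b + t}, which stops being hot when a - t = b + t, i.e. at t = (a - b)/2. So the temperature of a switch is (a - b)/2.
Temperature = (Left option - Right option) / 2
= (6 - (-2)) / 2
= 8 / 2
= 4

4


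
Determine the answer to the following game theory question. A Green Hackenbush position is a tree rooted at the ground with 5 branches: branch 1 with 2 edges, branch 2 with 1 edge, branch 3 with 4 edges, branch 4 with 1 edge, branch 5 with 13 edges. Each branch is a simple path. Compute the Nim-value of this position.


The tree has 5 branches from the ground vertex.
In Green Hackenbush, the Nim-value of a simple path of length k is k.
Branch 1: length 2, Nim-value = 2
Branch 2: length 1, Nim-value = 1
Branch 3: length 4, Nim-value = 4
Branch 4: length 1, Nim-value = 1
Branch 5: length 13, Nim-value = 13
Total Nim-value = XOR of all branch values:
0 XOR 2 = 2
2 XOR 1 = 3
3 XOR 4 = 7
7 XOR 1 = 6
6 XOR 13 = 11
Nim-value of the tree = 11

11


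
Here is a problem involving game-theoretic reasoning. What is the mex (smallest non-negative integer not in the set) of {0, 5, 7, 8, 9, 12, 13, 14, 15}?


Set = {0, 5, 7, 8, 9, 12, 13, 14, 15}
0 is in the set.
1 is NOT in the set. This is the mex.
mex = 1

1


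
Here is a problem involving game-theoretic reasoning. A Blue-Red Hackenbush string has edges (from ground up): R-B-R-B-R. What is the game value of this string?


Edges (from ground): R-B-R-B-R
By Berlekamp's sign-expansion rule, a Blue-Red Hackenbush stalk has the value of the surreal number whose sign sequence is the edge sequence with B -> + and R -> -.
Sign sequence: -+-+-
Trace the sign expansion in the surreal number tree, starting from 0:
Edge 1: R (sign -) -> bounds (-inf, 0), value = -1
Edge 2: B (sign +) -> bounds (-1, 0), value = -1/2
Edge 3: R (sign -) -> bounds (-1, -1/2), value = -3/4
Edge 4: B (sign +) -> bounds (-3/4, -1/2), value = -5/8
Edge 5: R (sign -) -> bounds (-3/4, -5/8), value = -11/16
Game value = -11/16

-11/16


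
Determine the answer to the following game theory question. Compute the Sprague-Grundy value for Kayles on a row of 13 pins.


Kayles: a move removes 1 or 2 adjacent pins from a contiguous row.
Removing pins from a row of k leaves two independent rows (a, b) with a + b = k - 1 (one pin) or a + b = k - 2 (two pins); an end removal gives a = 0.
By Sprague-Grundy, G(k) = mex{ G(a) XOR G(b) } over all these splits. G(0) = 0.
G(1): splits (0,0):0^0=0 -> mex({0}) = 1
G(2): splits (0,1):0^1=1 (0,0):0^0=0 -> mex({0, 1}) = 2
G(3): splits (0,2):0^2=2 (1,1):1^1=0 (0,1):0^1=1 -> mex({0, 1, 2}) = 3
G(4): splits (0,3):0^3=3 (1,2):1^2=3 (0,2):0^2=2 (1,1):1^1=0 -> mex({0, 2, 3}) = 1
G(5): splits (0,4):0^1=1 (1,3):1^3=2 (2,2):2^2=0 (0,3):0^3=3 (1,2):1^2=3 -> mex({0, 1, 2, 3}) = 4
G(6) = mex({0, 1, 2, 4}) = 3
G(7) = mex({0, 1, 3, 4, 5}) = 2
G(8) = mex({0, 2, 3, 5, 6}) = 1
G(9) = mex({0, 1, 2, 3, 6, 7}) = 4
G(10) = mex({0, 1, 3, 4, 5, 7}) = 2
G(11) = mex({0, 1, 2, 3, 4, 5}) = 6
G(12) = mex({0, 1, 2, 3, 5, 6, 7}) = 4
G(13) = mex({0, 2, 3, 4, 6, 7}) = 1
Therefore G(13) = 1.

1


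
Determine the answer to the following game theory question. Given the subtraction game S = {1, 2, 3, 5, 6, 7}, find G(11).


The subtraction set is S = {1, 2, 3, 5, 6, 7}.
G(k) = mex{ G(k - s) : s in S, s <= k }. We compute iteratively: G(0) = 0.
G(1) = mex({0}) = 1
G(2) = mex({0, 1}) = 2
G(3) = mex({0, 1, 2}) = 3
G(4) = mex({1, 2, 3}) = 0
G(5) = mex({0, 2, 3}) = 1
G(6) = mex({0, 1, 3}) = 2
G(7) = mex({0, 1, 2}) = 3
G(8) = mex({1, 2, 3}) = 0
G(9) = mex({0, 2, 3}) = 1
G(10) = mex({0, 1, 3}) = 2
Observe that G(4)..G(10) = 0, 1, 2, 3, 0, 1, 2 repeats G(0)..G(6) = 0, 1, 2, 3, 0, 1, 2.
For k >= max(S) = 7, G(k) is determined by the previous 7 values G(k-7)..G(k-1); a window of 7 consecutive values has recurred shifted by 4, so by induction G(k + 4) = G(k) for all k >= 0: the sequence is periodic from the start with period 4.
One period: G(0..3) = 0, 1, 2, 3.
11 mod 4 = 3, so G(11) = G(3) = 3.

3


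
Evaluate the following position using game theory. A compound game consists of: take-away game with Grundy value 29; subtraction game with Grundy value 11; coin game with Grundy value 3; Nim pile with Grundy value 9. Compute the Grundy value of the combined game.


By the Sprague-Grundy theorem, the Grundy value of a sum of games is the XOR of individual Grundy values.
take-away game: Grundy value = 29. Running XOR: 0 XOR 29 = 29
subtraction game: Grundy value = 11. Running XOR: 29 XOR 11 = 22
coin game: Grundy value = 3. Running XOR: 22 XOR 3 = 21
Nim pile: Grundy value = 9. Running XOR: 21 XOR 9 = 28
The combined Grundy value is 28.

28


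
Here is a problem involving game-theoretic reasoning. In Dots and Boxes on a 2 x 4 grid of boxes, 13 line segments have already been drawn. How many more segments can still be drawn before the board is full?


Grid: 2 x 4 boxes, i.e. 3 rows and 5 columns of dots.
Horizontal edges: (rows + 1) * cols = 3 * 4 = 12
Vertical edges: rows * (cols + 1) = 2 * 5 = 10
Total edges: 12 + 10 = 22
Edges drawn: 13
Remaining: 22 - 13 = 9

9


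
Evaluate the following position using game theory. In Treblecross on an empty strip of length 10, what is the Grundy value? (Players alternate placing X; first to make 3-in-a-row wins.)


Treblecross: place X on empty cells; 3-in-a-row wins.
Playing within two cells of an existing X lets the opponent win at once, so sensible play treats the cells i-2..i+2 around each X as dead. The player left with no safe cell loses, so this is a normal-play take-away game on strips of safe cells.
Placing X at cell i (0-indexed) of a strip of k safe cells leaves independent strips of sizes max(0, i-2) and max(0, k-i-3). Hence G(k) = mex{ G(max(0,i-2)) XOR G(max(0,k-i-3)) : 0 <= i < k }, with G(0) = 0.
G(1): splits (0,0):0^0=0 -> mex({0}) = 1
G(2): splits (0,0):0^0=0 -> mex({0}) = 1
G(3): splits (0,0):0^0=0 -> mex({0}) = 1
G(4): splits (0,1):0^1=1 (0,0):0^0=0 -> mex({0, 1}) = 2
G(5): splits (0,2):0^1=1 (0,1):0^1=1 (0,0):0^0=0 -> mex({0, 1}) = 2
G(6) = mex({1}) = 0
G(7) = mex({0, 1, 2}) = 3
G(8) = mex({0, 1, 2}) = 3
G(9) = mex({0, 2}) = 1
G(10) = mex({0, 2, 3}) = 1
Therefore G(10) = 1.

1


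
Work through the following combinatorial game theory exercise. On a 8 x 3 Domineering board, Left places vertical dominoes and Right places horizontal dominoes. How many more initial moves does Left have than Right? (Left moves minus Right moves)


Board is 8 x 3 (rows x cols).
Left (vertical) placements: (rows-1) * cols = 7 * 3 = 21
Right (horizontal) placements: rows * (cols-1) = 8 * 2 = 16
Advantage = Left - Right = 21 - 16 = 5

5


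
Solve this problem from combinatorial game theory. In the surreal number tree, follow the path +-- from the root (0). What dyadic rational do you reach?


Sign expansion: +--
Rule: track bounds (lo, hi), initially (-inf, +inf). On '+', the current value becomes lo and we move to the simplest number in (value, hi): value + 1 if hi = +inf, otherwise the midpoint (value + hi)/2. On '-', the current value becomes hi and we move to value - 1 if lo = -inf, otherwise the midpoint (lo + value)/2.
Start at 0.
Step 1: sign = +, move right. Bounds: (0, +inf). Value = 1
Step 2: sign = -, move left. Bounds: (0, 1). Value = 1/2
Step 3: sign = -, move left. Bounds: (0, 1/2). Value = 1/4
The surreal number with sign expansion +-- is 1/4.

1/4


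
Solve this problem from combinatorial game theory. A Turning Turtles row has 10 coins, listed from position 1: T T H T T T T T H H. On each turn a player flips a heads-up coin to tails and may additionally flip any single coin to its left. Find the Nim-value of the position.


Coins: T T H T T T T T H H
Key fact: a single head at position k behaves exactly like a Nim heap of size k (turning it to T and optionally flipping a coin at j < k corresponds to moving the heap from k to j, or to 0), and heads combine as a disjunctive sum (two heads at the same place would cancel, matching j XOR j = 0). So the Nim-value is the XOR of the 1-indexed positions of the heads.
Face-up positions (1-indexed): [3, 9, 10]
XOR 0 with 3: 0 XOR 3 = 3
XOR 3 with 9: 3 XOR 9 = 10
XOR 10 with 10: 10 XOR 10 = 0
Nim-value = 0

0


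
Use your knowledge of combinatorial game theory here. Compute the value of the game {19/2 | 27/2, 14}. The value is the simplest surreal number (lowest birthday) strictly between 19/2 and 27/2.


Left options: {19/2}, max = 19/2
Right options: {27/2, 14}, min = 27/2
All options are numbers and max(Left) < min(Right), so by the simplicity theorem the value is the simplest (earliest-born) number strictly between 19/2 and 27/2.
Integers 10 through 13 all lie strictly between 19/2 and 27/2.
Among integers, the simplest (lowest birthday = smallest |n|; 0 is born on day 0, +-n on day n) is 10.
No non-integer in the interval can be simpler: if x is a non-integer in the interval, then floor(x) or ceil(x) also lies in the interval (the interval contains an integer), and both are proper prefixes of x's sign expansion, i.e. born earlier. So the game value is 10.
Game value = 10

10


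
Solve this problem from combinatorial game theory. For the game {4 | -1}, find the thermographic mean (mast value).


Game = {4 | -1}, a switch {a | b} with numbers a > b.
Its thermograph has left wall a - t and right wall b + t, which meet at t = (a - b)/2, where both equal (a + b)/2. So the mast (mean value) is at (a + b)/2.
Mean = (4 + (-1))/2 = 3/2 = 3/2

3/2


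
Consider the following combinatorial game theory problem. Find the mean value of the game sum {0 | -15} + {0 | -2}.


G1 = {0 | -15}, G2 = {0 | -2}
Each is a switch {a | b} with numbers a > b; its mean value is (a + b)/2, and mean value is additive over game sums: m(G1 + G2) = m(G1) + m(G2).
Mean of G1 = (0 + (-15))/2 = -15/2 = -15/2
Mean of G2 = (0 + (-2))/2 = -2/2 = -1
Mean of G1 + G2 = -15/2 + -1 = -17/2

-17/2


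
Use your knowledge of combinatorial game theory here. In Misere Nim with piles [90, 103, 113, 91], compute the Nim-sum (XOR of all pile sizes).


We need the XOR (exclusive or) of all pile sizes.
After XOR-ing pile 1 (size 90): 0 XOR 90 = 90
After XOR-ing pile 2 (size 103): 90 XOR 103 = 61
After XOR-ing pile 3 (size 113): 61 XOR 113 = 76
After XOR-ing pile 4 (size 91): 76 XOR 91 = 23
The Nim-value of this position is 23.

23


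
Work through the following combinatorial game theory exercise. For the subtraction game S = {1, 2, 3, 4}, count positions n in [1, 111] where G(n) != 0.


Subtraction set S = {1, 2, 3, 4}, so G(n) = n mod 5.
G(n) = 0 when n is a multiple of 5.
Multiples of 5 in [1, 111]: 22
N-positions (nonzero Grundy) = 111 - 22 = 89

89


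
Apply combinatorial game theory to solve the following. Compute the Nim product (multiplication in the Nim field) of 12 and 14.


Nim multiplication is bilinear over XOR: (u XOR v) * w = (u*w) XOR (v*w).
So we split each operand into its bit components and XOR the pairwise Nim products.
12 = 4 + 8 (as XOR of powers of 2).
14 = 2 + 4 + 8 (as XOR of powers of 2).
Using the standard Nim-product table on single bits:
  2*2 = 3,   2*4 = 8,   2*8 = 12,
  4*4 = 6,   4*8 = 11,  8*8 = 13,
and  1*x = x (identity), k*l = l*k (commutative).
Pairwise Nim products:
  4 * 2 = 8
  4 * 4 = 6
  4 * 8 = 11
  8 * 2 = 12
  8 * 4 = 11
  8 * 8 = 13
XOR them: 8 XOR 6 XOR 11 XOR 12 XOR 11 XOR 13 = 15.
Result: 12 * 14 = 15 (in Nim).

15


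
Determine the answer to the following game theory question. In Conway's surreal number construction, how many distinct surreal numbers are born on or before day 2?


Day 0: {|} = 0 is born. Count = 1.
Day n: the number of surreal numbers born by day n is 2^(n+1) - 1.
By day 0: 2^1 - 1 = 1
By day 1: 2^2 - 1 = 3
By day 2: 2^3 - 1 = 7
By day 2: 7 surreal numbers.

7


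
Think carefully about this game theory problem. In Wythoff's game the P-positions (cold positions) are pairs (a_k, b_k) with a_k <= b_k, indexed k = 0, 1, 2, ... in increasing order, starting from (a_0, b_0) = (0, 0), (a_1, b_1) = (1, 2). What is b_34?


By Wythoff's theorem, a_k = floor(k * phi) and b_k = floor(k * phi^2) = a_k + k, where phi = (1 + sqrt(5))/2 is the golden ratio.
phi = (1 + sqrt(5))/2 = 1.618034
phi^2 = phi + 1 = 2.618034
k = 34
k * phi^2 = 34 * 2.618034 = 89.013156
b_34 = floor(k * phi^2) = 89 (check: a_34 + k = 55 + 34 = 89)

89


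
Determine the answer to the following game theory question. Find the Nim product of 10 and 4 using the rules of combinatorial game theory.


Nim multiplication is bilinear over XOR: (u XOR v) * w = (u*w) XOR (v*w).
So we split each operand into its bit components and XOR the pairwise Nim products.
10 = 2 + 8 (as XOR of powers of 2).
4 = 4 (as XOR of powers of 2).
Using the standard Nim-product table on single bits:
  2*2 = 3,   2*4 = 8,   2*8 = 12,
  4*4 = 6,   4*8 = 11,  8*8 = 13,
and  1*x = x (identity), k*l = l*k (commutative).
Pairwise Nim products:
  2 * 4 = 8
  8 * 4 = 11
XOR them: 8 XOR 11 = 3.
Result: 10 * 4 = 3 (in Nim).

3


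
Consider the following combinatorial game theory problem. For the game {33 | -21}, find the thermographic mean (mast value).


Game = {33 | -21}, a switch {a | b} with numbers a > b.
Its thermograph has left wall a - t and right wall b + t, which meet at t = (a - b)/2, where both equal (a + b)/2. So the mast (mean value) is at (a + b)/2.
Mean = (33 + (-21))/2 = 12/2 = 6

6


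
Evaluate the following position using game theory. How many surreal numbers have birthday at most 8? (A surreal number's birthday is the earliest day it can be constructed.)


Day 0: {|} = 0 is born. Count = 1.
Day n: the number of surreal numbers born by day n is 2^(n+1) - 1.
By day 0: 2^1 - 1 = 1
By day 1: 2^2 - 1 = 3
By day 2: 2^3 - 1 = 7
By day 3: 2^4 - 1 = 15
By day 4: 2^5 - 1 = 31
By day 5: 2^6 - 1 = 63
By day 6: 2^7 - 1 = 127
By day 7: 2^8 - 1 = 255
By day 8: 2^9 - 1 = 511
By day 8: 511 surreal numbers.

511


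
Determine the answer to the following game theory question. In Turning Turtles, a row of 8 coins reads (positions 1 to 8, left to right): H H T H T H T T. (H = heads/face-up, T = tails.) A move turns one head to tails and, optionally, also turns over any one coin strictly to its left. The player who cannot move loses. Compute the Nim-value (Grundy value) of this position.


Coins: H H T H T H T T
Key fact: a single head at position k behaves exactly like a Nim heap of size k (turning it to T and optionally flipping a coin at j < k corresponds to moving the heap from k to j, or to 0), and heads combine as a disjunctive sum (two heads at the same place would cancel, matching j XOR j = 0). So the Nim-value is the XOR of the 1-indexed positions of the heads.
Face-up positions (1-indexed): [1, 2, 4, 6]
XOR 0 with 1: 0 XOR 1 = 1
XOR 1 with 2: 1 XOR 2 = 3
XOR 3 with 4: 3 XOR 4 = 7
XOR 7 with 6: 7 XOR 6 = 1
Nim-value = 1

1


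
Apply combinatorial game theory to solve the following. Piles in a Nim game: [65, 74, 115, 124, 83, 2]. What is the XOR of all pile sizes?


We need the XOR (exclusive or) of all pile sizes.
After XOR-ing pile 1 (size 65): 0 XOR 65 = 65
After XOR-ing pile 2 (size 74): 65 XOR 74 = 11
After XOR-ing pile 3 (size 115): 11 XOR 115 = 120
After XOR-ing pile 4 (size 124): 120 XOR 124 = 4
After XOR-ing pile 5 (size 83): 4 XOR 83 = 87
After XOR-ing pile 6 (size 2): 87 XOR 2 = 85
The Nim-value of this position is 85.

85


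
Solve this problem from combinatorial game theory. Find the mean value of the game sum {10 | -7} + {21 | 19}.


G1 = {10 | -7}, G2 = {21 | 19}
Each is a switch {a | b} with numbers a > b; its mean value is (a + b)/2, and mean value is additive over game sums: m(G1 + G2) = m(G1) + m(G2).
Mean of G1 = (10 + (-7))/2 = 3/2 = 3/2
Mean of G2 = (21 + (19))/2 = 40/2 = 20
Mean of G1 + G2 = 3/2 + 20 = 43/2

43/2


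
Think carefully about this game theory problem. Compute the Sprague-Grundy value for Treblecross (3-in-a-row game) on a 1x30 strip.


Treblecross: place X on empty cells; 3-in-a-row wins.
Playing within two cells of an existing X lets the opponent win at once, so sensible play treats the cells i-2..i+2 around each X as dead. The player left with no safe cell loses, so this is a normal-play take-away game on strips of safe cells.
Placing X at cell i (0-indexed) of a strip of k safe cells leaves independent strips of sizes max(0, i-2) and max(0, k-i-3). Hence G(k) = mex{ G(max(0,i-2)) XOR G(max(0,k-i-3)) : 0 <= i < k }, with G(0) = 0.
G(1): splits (0,0):0^0=0 -> mex({0}) = 1
G(2): splits (0,0):0^0=0 -> mex({0}) = 1
G(3): splits (0,0):0^0=0 -> mex({0}) = 1
G(4): splits (0,1):0^1=1 (0,0):0^0=0 -> mex({0, 1}) = 2
G(5): splits (0,2):0^1=1 (0,1):0^1=1 (0,0):0^0=0 -> mex({0, 1}) = 2
G(6) = mex({1}) = 0
G(7) = mex({0, 1, 2}) = 3
G(8) = mex({0, 1, 2}) = 3
G(9) = mex({0, 2}) = 1
G(10) = mex({0, 2, 3}) = 1
G(11) = mex({0, 3}) = 1
G(12) = mex({1, 3}) = 0
G(13) = mex({0, 1, 2, 3}) = 4
G(14) = mex({0, 1, 2}) = 3
G(15) = mex({0, 1, 2}) = 3
G(16) = mex({0, 1, 2, 4}) = 3
G(17) = mex({0, 1, 3, 4}) = 2
G(18) = mex({0, 1, 3, 4}) = 2
G(19) = mex({0, 1, 3, 5}) = 2
G(20) = mex({0, 1, 2, 3, 5}) = 4
G(21) = mex({0, 1, 2, 3, 5}) = 4
G(22) = mex({1, 2, 6}) = 0
G(23) = mex({0, 1, 2, 3, 4, 6}) = 5
G(24) = mex({0, 1, 2, 3, 4}) = 5
G(25) = mex({0, 1, 3, 4, 7}) = 2
G(26) = mex({0, 1, 3, 4, 5, 7}) = 2
G(27) = mex({0, 1, 3, 5}) = 2
G(28) = mex({0, 1, 2, 5}) = 3
G(29) = mex({0, 1, 2, 4, 5, 6}) = 3
G(30) = mex({1, 2, 4, 6}) = 0
Therefore G(30) = 0.

0


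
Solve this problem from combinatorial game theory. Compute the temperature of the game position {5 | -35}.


The game is {5 | -35}, a switch {a | b} with numbers a > b.
Cooling {a | b} by t gives {a - t | b + t}, which stops being hot when a - t = b + t, i.e. at t = (a - b)/2. So the temperature of a switch is (a - b)/2.
Temperature = (Left option - Right option) / 2
= (5 - (-35)) / 2
= 40 / 2
= 20

20


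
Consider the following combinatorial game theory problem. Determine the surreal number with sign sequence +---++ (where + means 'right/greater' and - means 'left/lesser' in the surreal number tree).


Sign expansion: +---++
Rule: track bounds (lo, hi), initially (-inf, +inf). On '+', the current value becomes lo and we move to the simplest number in (value, hi): value + 1 if hi = +inf, otherwise the midpoint (value + hi)/2. On '-', the current value becomes hi and we move to value - 1 if lo = -inf, otherwise the midpoint (lo + value)/2.
Start at 0.
Step 1: sign = +, move right. Bounds: (0, +inf). Value = 1
Step 2: sign = -, move left. Bounds: (0, 1). Value = 1/2
Step 3: sign = -, move left. Bounds: (0, 1/2). Value = 1/4
Step 4: sign = -, move left. Bounds: (0, 1/4). Value = 1/8
Step 5: sign = +, move right. Bounds: (1/8, 1/4). Value = 3/16
Step 6: sign = +, move right. Bounds: (3/16, 1/4). Value = 7/32
The surreal number with sign expansion +---++ is 7/32.

7/32


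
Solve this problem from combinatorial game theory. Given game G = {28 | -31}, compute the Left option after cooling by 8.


Original game: {28 | -31} (a switch {a | b} with a > b).
Cooling by t (for t below the temperature (a - b)/2 = 59/2) taxes each move by t: {a | b} cooled by t is {a - t | b + t}.
Cooling amount: t = 8
Cooled Left option: 28 - 8 = 20
Cooled Right option: -31 + 8 = -23
Cooled game: {20 | -23}
Left option = 20

20


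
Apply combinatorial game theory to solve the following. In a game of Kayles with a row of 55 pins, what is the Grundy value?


Kayles: a move removes 1 or 2 adjacent pins from a contiguous row.
Removing pins from a row of k leaves two independent rows (a, b) with a + b = k - 1 (one pin) or a + b = k - 2 (two pins); an end removal gives a = 0.
By Sprague-Grundy, G(k) = mex{ G(a) XOR G(b) } over all these splits. G(0) = 0.
G(1): splits (0,0):0^0=0 -> mex({0}) = 1
G(2): splits (0,1):0^1=1 (0,0):0^0=0 -> mex({0, 1}) = 2
G(3): splits (0,2):0^2=2 (1,1):1^1=0 (0,1):0^1=1 -> mex({0, 1, 2}) = 3
G(4): splits (0,3):0^3=3 (1,2):1^2=3 (0,2):0^2=2 (1,1):1^1=0 -> mex({0, 2, 3}) = 1
G(5): splits (0,4):0^1=1 (1,3):1^3=2 (2,2):2^2=0 (0,3):0^3=3 (1,2):1^2=3 -> mex({0, 1, 2, 3}) = 4
G(6) = mex({0, 1, 2, 4}) = 3
G(7) = mex({0, 1, 3, 4, 5}) = 2
G(8) = mex({0, 2, 3, 5, 6}) = 1
G(9) = mex({0, 1, 2, 3, 6, 7}) = 4
G(10) = mex({0, 1, 3, 4, 5, 7}) = 2
G(11) = mex({0, 1, 2, 3, 4, 5}) = 6
G(12) = mex({0, 1, 2, 3, 5, 6, 7}) = 4
G(13) = mex({0, 2, 3, 4, 6, 7}) = 1
G(14) = mex({0, 1, 4, 5, 6, 7}) = 2
G(15) = mex({0, 1, 2, 3, 4, 5, 6}) = 7
G(16) = mex({0, 2, 3, 5, 6, 7}) = 1
G(17) = mex({0, 1, 2, 3, 5, 6, 7}) = 4
G(18) = mex({0, 1, 2, 4, 5, 6}) = 3
G(19) = mex({0, 1, 3, 4, 5, 7}) = 2
G(20) = mex({0, 2, 3, 4, 5, 6, 7}) = 1
G(21) = mex({0, 1, 2, 3, 5, 6, 7}) = 4
G(22) = mex({0, 1, 2, 3, 4, 5, 7}) = 6
G(23) = mex({0, 1, 2, 3, 4, 5, 6}) = 7
G(24) = mex({0, 1, 2, 3, 5, 6, 7}) = 4
G(25) = mex({0, 2, 3, 4, 6, 7}) = 1
G(26) = mex({0, 1, 3, 4, 5, 6, 7}) = 2
G(27) = mex({0, 1, 2, 3, 4, 5, 6, 7}) = 8
G(28) = mex({0, 1, 2, 3, 4, 6, 7, 8}) = 5
G(29) = mex({0, 1, 2, 3, 5, 6, 7, 8, 9}) = 4
G(30) = mex({0, 1, 2, 3, 4, 5, 6, 9, 10}) = 7
G(31) = mex({0, 1, 3, 4, 5, 7, 10, 11}) = 2
G(32) = mex({0, 2, 3, 4, 5, 6, 7, 9, 11}) = 1
G(33) = mex({0, 1, 2, 3, 4, 5, 6, 7, 9, 12}) = 8
G(34) = mex({0, 1, 2, 3, 4, 5, 7, 8, 11, 12}) = 6
G(35) = mex({0, 1, 2, 3, 4, 5, 6, 8, 9, 10, 11}) = 7
G(36) = mex({0, 1, 2, 3, 5, 6, 7, 9, 10}) = 4
G(37) = mex({0, 2, 3, 4, 6, 7, 9, 10, 11, 12}) = 1
G(38) = mex({0, 1, 3, 4, 5, 6, 7, 9, 10, 11, 12}) = 2
G(39) = mex({0, 1, 2, 4, 5, 6, 7, 9, 10, 12, 14}) = 3
G(40) = mex({0, 2, 3, 4, 6, 7, 11, 12, 14}) = 1
G(41) = mex({0, 1, 2, 3, 5, 6, 7, 9, 10, 11, 12}) = 4
G(42) = mex({0, 1, 2, 3, 4, 5, 6, 9, 10}) = 7
G(43) = mex({0, 1, 3, 4, 5, 7, 9, 10, 12, 15}) = 2
G(44) = mex({0, 2, 3, 4, 5, 6, 7, 9, 10, 12, 15}) = 1
G(45) = mex({0, 1, 2, 3, 4, 5, 6, 7, 9, 10, 12, 14}) = 8
G(46) = mex({0, 1, 3, 4, 5, 7, 8, 11, 12, 14}) = 2
G(47) = mex({0, 1, 2, 3, 4, 5, 6, 8, 9, 10, 11, 12}) = 7
G(48) = mex({0, 1, 2, 3, 5, 6, 7, 9, 10}) = 4
G(49) = mex({0, 2, 3, 4, 6, 7, 9, 10, 11, 12, 15}) = 1
G(50) = mex({0, 1, 4, 5, 6, 7, 9, 11, 12, 14, 15}) = 2
G(51) = mex({0, 1, 2, 3, 4, 5, 6, 7, 9, 12, 14, 15}) = 8
G(52) = mex({0, 2, 3, 4, 5, 6, 7, 8, 11, 12, 15}) = 1
G(53) = mex({0, 1, 2, 3, 5, 6, 7, 8, 9, 10, 11, 12}) = 4
G(54) = mex({0, 1, 2, 3, 4, 5, 6, 9, 10}) = 7
G(55) = mex({0, 1, 3, 4, 5, 7, 9, 10, 11, 12}) = 2
Therefore G(55) = 2.

2


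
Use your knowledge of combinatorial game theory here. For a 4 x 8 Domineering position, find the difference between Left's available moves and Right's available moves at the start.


Board is 4 x 8 (rows x cols).
Left (vertical) placements: (rows-1) * cols = 3 * 8 = 24
Right (horizontal) placements: rows * (cols-1) = 4 * 7 = 28
Advantage = Left - Right = 24 - 28 = -4

-4


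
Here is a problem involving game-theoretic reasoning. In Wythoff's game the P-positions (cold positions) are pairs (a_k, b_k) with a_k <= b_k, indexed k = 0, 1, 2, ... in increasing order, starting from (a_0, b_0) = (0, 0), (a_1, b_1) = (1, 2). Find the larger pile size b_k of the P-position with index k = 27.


By Wythoff's theorem, a_k = floor(k * phi) and b_k = floor(k * phi^2) = a_k + k, where phi = (1 + sqrt(5))/2 is the golden ratio.
phi = (1 + sqrt(5))/2 = 1.618034
phi^2 = phi + 1 = 2.618034
k = 27
k * phi^2 = 27 * 2.618034 = 70.686918
b_27 = floor(k * phi^2) = 70 (check: a_27 + k = 43 + 27 = 70)

70


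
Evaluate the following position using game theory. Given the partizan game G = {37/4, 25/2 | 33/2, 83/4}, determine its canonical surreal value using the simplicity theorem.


Left options: {37/4, 25/2}, max = 25/2
Right options: {33/2, 83/4}, min = 33/2
All options are numbers and max(Left) < min(Right), so by the simplicity theorem the value is the simplest (earliest-born) number strictly between 25/2 and 33/2.
Integers 13 through 16 all lie strictly between 25/2 and 33/2.
Among integers, the simplest (lowest birthday = smallest |n|; 0 is born on day 0, +-n on day n) is 13.
No non-integer in the interval can be simpler: if x is a non-integer in the interval, then floor(x) or ceil(x) also lies in the interval (the interval contains an integer), and both are proper prefixes of x's sign expansion, i.e. born earlier. So the game value is 13.
Game value = 13

13


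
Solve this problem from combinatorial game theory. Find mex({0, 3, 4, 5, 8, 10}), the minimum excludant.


Set = {0, 3, 4, 5, 8, 10}
0 is in the set.
1 is NOT in the set. This is the mex.
mex = 1

1


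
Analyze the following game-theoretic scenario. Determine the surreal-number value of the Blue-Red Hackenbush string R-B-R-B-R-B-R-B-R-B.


Edges (from ground): R-B-R-B-R-B-R-B-R-B
By Berlekamp's sign-expansion rule, a Blue-Red Hackenbush stalk has the value of the surreal number whose sign sequence is the edge sequence with B -> + and R -> -.
Sign sequence: -+-+-+-+-+
Trace the sign expansion in the surreal number tree, starting from 0:
Edge 1: R (sign -) -> bounds (-inf, 0), value = -1
Edge 2: B (sign +) -> bounds (-1, 0), value = -1/2
Edge 3: R (sign -) -> bounds (-1, -1/2), value = -3/4
Edge 4: B (sign +) -> bounds (-3/4, -1/2), value = -5/8
Edge 5: R (sign -) -> bounds (-3/4, -5/8), value = -11/16
Edge 6: B (sign +) -> bounds (-11/16, -5/8), value = -21/32
Edge 7: R (sign -) -> bounds (-11/16, -21/32), value = -43/64
Edge 8: B (sign +) -> bounds (-43/64, -21/32), value = -85/128
Edge 9: R (sign -) -> bounds (-43/64, -85/128), value = -171/256
Edge 10: B (sign +) -> bounds (-171/256, -85/128), value = -341/512
Game value = -341/512

-341/512


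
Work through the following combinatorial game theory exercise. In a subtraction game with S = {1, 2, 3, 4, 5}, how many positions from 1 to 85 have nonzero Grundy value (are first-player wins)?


Subtraction set S = {1, 2, 3, 4, 5}, so G(n) = n mod 6.
G(n) = 0 when n is a multiple of 6.
Multiples of 6 in [1, 85]: 14
N-positions (nonzero Grundy) = 85 - 14 = 71

71


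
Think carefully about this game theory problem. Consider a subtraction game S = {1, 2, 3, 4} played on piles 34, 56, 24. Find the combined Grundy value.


Subtraction set: {1, 2, 3, 4}
For this subtraction set, G(n) = n mod 5 (period = max + 1 = 5).
Pile 1 (size 34): G(34) = 34 mod 5 = 4
Pile 2 (size 56): G(56) = 56 mod 5 = 1
Pile 3 (size 24): G(24) = 24 mod 5 = 4
Total Grundy value = XOR of all: 4 XOR 1 XOR 4 = 1

1


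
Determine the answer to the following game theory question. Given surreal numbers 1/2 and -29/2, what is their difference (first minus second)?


x = 1/2, y = -29/2
Converting to common denominator: 2
x = 1/2, y = -29/2
x - y = 1/2 - -29/2 = 15

15


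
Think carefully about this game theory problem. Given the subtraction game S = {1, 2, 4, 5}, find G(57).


The subtraction set is S = {1, 2, 4, 5}.
G(k) = mex{ G(k - s) : s in S, s <= k }. We compute iteratively: G(0) = 0.
G(1) = mex({0}) = 1
G(2) = mex({0, 1}) = 2
G(3) = mex({1, 2}) = 0
G(4) = mex({0, 2}) = 1
G(5) = mex({0, 1}) = 2
G(6) = mex({1, 2}) = 0
G(7) = mex({0, 2}) = 1
Observe that G(3)..G(7) = 0, 1, 2, 0, 1 repeats G(0)..G(4) = 0, 1, 2, 0, 1.
For k >= max(S) = 5, G(k) is determined by the previous 5 values G(k-5)..G(k-1); a window of 5 consecutive values has recurred shifted by 3, so by induction G(k + 3) = G(k) for all k >= 0: the sequence is periodic from the start with period 3.
One period: G(0..2) = 0, 1, 2.
57 mod 3 = 0, so G(57) = G(0) = 0.

0


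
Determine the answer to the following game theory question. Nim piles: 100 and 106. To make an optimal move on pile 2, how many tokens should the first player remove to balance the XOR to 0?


Piles: 100 and 106
Current XOR: 100 XOR 106 = 14 (non-zero, so this is an N-position).
To make the XOR zero, we need to find a move that balances the piles.
For pile 2 (size 106): target = 106 XOR 14 = 100
We reduce pile 2 from 106 to 100.
Tokens removed: 106 - 100 = 6
Verification: 100 XOR 100 = 0

6


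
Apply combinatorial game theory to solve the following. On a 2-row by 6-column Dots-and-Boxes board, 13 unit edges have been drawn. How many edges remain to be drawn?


Grid: 2 x 6 boxes, i.e. 3 rows and 7 columns of dots.
Horizontal edges: (rows + 1) * cols = 3 * 6 = 18
Vertical edges: rows * (cols + 1) = 2 * 7 = 14
Total edges: 18 + 14 = 32
Edges drawn: 13
Remaining: 32 - 13 = 19

19


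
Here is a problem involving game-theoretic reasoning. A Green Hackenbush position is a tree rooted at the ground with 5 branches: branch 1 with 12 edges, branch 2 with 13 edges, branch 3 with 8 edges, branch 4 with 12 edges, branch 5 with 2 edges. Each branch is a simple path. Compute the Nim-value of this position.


The tree has 5 branches from the ground vertex.
In Green Hackenbush, the Nim-value of a simple path of length k is k.
Branch 1: length 12, Nim-value = 12
Branch 2: length 13, Nim-value = 13
Branch 3: length 8, Nim-value = 8
Branch 4: length 12, Nim-value = 12
Branch 5: length 2, Nim-value = 2
Total Nim-value = XOR of all branch values:
0 XOR 12 = 12
12 XOR 13 = 1
1 XOR 8 = 9
9 XOR 12 = 5
5 XOR 2 = 7
Nim-value of the tree = 7

7


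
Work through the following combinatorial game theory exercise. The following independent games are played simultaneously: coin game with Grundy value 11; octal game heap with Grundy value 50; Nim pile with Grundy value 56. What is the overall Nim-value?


By the Sprague-Grundy theorem, the Grundy value of a sum of games is the XOR of individual Grundy values.
coin game: Grundy value = 11. Running XOR: 0 XOR 11 = 11
octal game heap: Grundy value = 50. Running XOR: 11 XOR 50 = 57
Nim pile: Grundy value = 56. Running XOR: 57 XOR 56 = 1
The combined Grundy value is 1.

1


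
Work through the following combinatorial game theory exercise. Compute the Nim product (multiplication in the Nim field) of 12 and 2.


Nim multiplication is bilinear over XOR: (u XOR v) * w = (u*w) XOR (v*w).
So we split each operand into its bit components and XOR the pairwise Nim products.
12 = 4 + 8 (as XOR of powers of 2).
2 = 2 (as XOR of powers of 2).
Using the standard Nim-product table on single bits:
  2*2 = 3,   2*4 = 8,   2*8 = 12,
  4*4 = 6,   4*8 = 11,  8*8 = 13,
and  1*x = x (identity), k*l = l*k (commutative).
Pairwise Nim products:
  4 * 2 = 8
  8 * 2 = 12
XOR them: 8 XOR 12 = 4.
Result: 12 * 2 = 4 (in Nim).

4


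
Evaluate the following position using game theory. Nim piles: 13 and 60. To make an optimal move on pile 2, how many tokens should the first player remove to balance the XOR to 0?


Piles: 13 and 60
Current XOR: 13 XOR 60 = 49 (non-zero, so this is an N-position).
To make the XOR zero, we need to find a move that balances the piles.
For pile 2 (size 60): target = 60 XOR 49 = 13
We reduce pile 2 from 60 to 13.
Tokens removed: 60 - 13 = 47
Verification: 13 XOR 13 = 0

47


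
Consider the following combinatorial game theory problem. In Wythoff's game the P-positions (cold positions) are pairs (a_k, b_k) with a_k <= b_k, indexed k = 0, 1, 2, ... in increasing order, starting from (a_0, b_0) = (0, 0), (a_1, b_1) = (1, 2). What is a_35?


By Wythoff's theorem, a_k = floor(k * phi) and b_k = floor(k * phi^2) = a_k + k, where phi = (1 + sqrt(5))/2 is the golden ratio.
phi = (1 + sqrt(5))/2 = 1.618034
k = 35
k * phi = 35 * 1.618034 = 56.631190
a_35 = floor(k * phi) = 56

56


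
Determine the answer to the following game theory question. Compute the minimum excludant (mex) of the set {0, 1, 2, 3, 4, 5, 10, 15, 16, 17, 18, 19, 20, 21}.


Set = {0, 1, 2, 3, 4, 5, 10, 15, 16, 17, 18, 19, 20, 21}
0 is in the set.
1 is in the set.
2 is in the set.
3 is in the set.
4 is in the set.
5 is in the set.
6 is NOT in the set. This is the mex.
mex = 6

6


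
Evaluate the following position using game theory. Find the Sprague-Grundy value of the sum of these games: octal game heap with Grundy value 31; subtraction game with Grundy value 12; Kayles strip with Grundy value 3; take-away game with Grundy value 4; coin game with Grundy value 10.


By the Sprague-Grundy theorem, the Grundy value of a sum of games is the XOR of individual Grundy values.
octal game heap: Grundy value = 31. Running XOR: 0 XOR 31 = 31
subtraction game: Grundy value = 12. Running XOR: 31 XOR 12 = 19
Kayles strip: Grundy value = 3. Running XOR: 19 XOR 3 = 16
take-away game: Grundy value = 4. Running XOR: 16 XOR 4 = 20
coin game: Grundy value = 10. Running XOR: 20 XOR 10 = 30
The combined Grundy value is 30.

30


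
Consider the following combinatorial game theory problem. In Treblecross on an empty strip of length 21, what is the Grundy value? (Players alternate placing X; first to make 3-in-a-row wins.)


Treblecross: place X on empty cells; 3-in-a-row wins.
Playing within two cells of an existing X lets the opponent win at once, so sensible play treats the cells i-2..i+2 around each X as dead. The player left with no safe cell loses, so this is a normal-play take-away game on strips of safe cells.
Placing X at cell i (0-indexed) of a strip of k safe cells leaves independent strips of sizes max(0, i-2) and max(0, k-i-3). Hence G(k) = mex{ G(max(0,i-2)) XOR G(max(0,k-i-3)) : 0 <= i < k }, with G(0) = 0.
G(1): splits (0,0):0^0=0 -> mex({0}) = 1
G(2): splits (0,0):0^0=0 -> mex({0}) = 1
G(3): splits (0,0):0^0=0 -> mex({0}) = 1
G(4): splits (0,1):0^1=1 (0,0):0^0=0 -> mex({0, 1}) = 2
G(5): splits (0,2):0^1=1 (0,1):0^1=1 (0,0):0^0=0 -> mex({0, 1}) = 2
G(6) = mex({1}) = 0
G(7) = mex({0, 1, 2}) = 3
G(8) = mex({0, 1, 2}) = 3
G(9) = mex({0, 2}) = 1
G(10) = mex({0, 2, 3}) = 1
G(11) = mex({0, 3}) = 1
G(12) = mex({1, 3}) = 0
G(13) = mex({0, 1, 2, 3}) = 4
G(14) = mex({0, 1, 2}) = 3
G(15) = mex({0, 1, 2}) = 3
G(16) = mex({0, 1, 2, 4}) = 3
G(17) = mex({0, 1, 3, 4}) = 2
G(18) = mex({0, 1, 3, 4}) = 2
G(19) = mex({0, 1, 3, 5}) = 2
G(20) = mex({0, 1, 2, 3, 5}) = 4
G(21) = mex({0, 1, 2, 3, 5}) = 4
Therefore G(21) = 4.

4
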